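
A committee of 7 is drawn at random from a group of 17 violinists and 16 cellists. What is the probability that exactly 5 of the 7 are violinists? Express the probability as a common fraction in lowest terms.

Total number of selections: C(33,7) = 4272048.
Selections with exactly 5 violinists: choose 5 of the 17 violinists and 2 of the 16 cellists, C(17,5)·C(16,2) = 6188·120 = 742560.
Probability = 742560/4272048 = 15470/89001.

15470/89001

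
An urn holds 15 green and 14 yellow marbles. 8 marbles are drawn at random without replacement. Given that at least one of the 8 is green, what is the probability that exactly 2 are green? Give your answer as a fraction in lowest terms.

735/9998

Work in counts. Selections with at least one green: C(29,8) − C(14,8) = 4292145 − 3003 = 4289142.
Of those, selections where exactly 2 are green: C(15,2)·C(14,6) = 105·3003 = 315315.
Conditional probability = 315315/4289142 = 735/9998.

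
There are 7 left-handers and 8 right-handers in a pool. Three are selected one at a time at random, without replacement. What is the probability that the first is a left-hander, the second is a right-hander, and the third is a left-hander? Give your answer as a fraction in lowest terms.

8/65

Multiply the conditional probabilities at each draw: 7/15 · 8/14 · 6/13 = 336/2730 = 8/65.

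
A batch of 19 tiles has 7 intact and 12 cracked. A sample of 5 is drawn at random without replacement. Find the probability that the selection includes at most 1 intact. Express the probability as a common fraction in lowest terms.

473/1292

Total selections: C(19,5) = 11628.
Favorable selections (at most 1 intact): C(7,0)·C(12,5) + C(7,1)·C(12,4) = 792 + 3465 = 4257.
Probability = 4257/11628 = 473/1292.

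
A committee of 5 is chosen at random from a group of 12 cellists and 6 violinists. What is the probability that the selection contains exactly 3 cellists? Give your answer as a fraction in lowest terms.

275/714

Total number of selections: C(18,5) = 8568.
Selections with exactly 3 cellists: choose 3 of the 12 cellists and 2 of the 6 violinists, C(12,3)·C(6,2) = 220·15 = 3300.
Probability = 3300/8568 = 275/714.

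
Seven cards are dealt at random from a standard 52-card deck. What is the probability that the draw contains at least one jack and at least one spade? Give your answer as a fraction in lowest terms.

53122231/133784560

There are C(52,7) = 133784560 possible draws.
By inclusion-exclusion on the complements, draws missing all jacks or all spades: C(48,7) + C(39,7) − C(36,7) = 73629072 + 15380937 − 8347680 = 80662329.
So draws with at least one of each: 133784560 − 80662329 = 53122231, probability 53122231/133784560.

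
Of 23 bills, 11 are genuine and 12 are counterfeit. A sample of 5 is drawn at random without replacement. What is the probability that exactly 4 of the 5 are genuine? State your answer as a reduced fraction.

There are C(23,5) = 33649 ways to choose 5 from 23.
Selections with exactly 4 genuine: choose 4 of the 11 genuine and 1 of the 12 counterfeit, C(11,4)·C(12,1) = 330·12 = 3960.
Probability = 3960/33649 = 360/3059.

360/3059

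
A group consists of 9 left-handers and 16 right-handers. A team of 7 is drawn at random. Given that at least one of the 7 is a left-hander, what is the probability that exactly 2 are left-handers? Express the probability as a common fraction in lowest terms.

Work in counts. Selections with at least one left-hander: C(25,7) − C(16,7) = 480700 − 11440 = 469260.
Of those, selections where exactly 2 are left-handers: C(9,2)·C(16,5) = 36·4368 = 157248.
Conditional probability = 157248/469260 = 1456/4345.

1456/4345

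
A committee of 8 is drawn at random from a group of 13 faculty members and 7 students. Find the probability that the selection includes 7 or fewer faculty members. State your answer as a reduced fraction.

Total selections: C(20,8) = 125970.
Favorable selections (7 or fewer faculty members): C(13,1)·C(7,7) + C(13,2)·C(7,6) + C(13,3)·C(7,5) + C(13,4)·C(7,4) + C(13,5)·C(7,3) + C(13,6)·C(7,2) + C(13,7)·C(7,1) = 13 + 546 + 6006 + 25025 + 45045 + 36036 + 12012 = 124683.
Probability = 124683/125970 = 3197/3230.

3197/3230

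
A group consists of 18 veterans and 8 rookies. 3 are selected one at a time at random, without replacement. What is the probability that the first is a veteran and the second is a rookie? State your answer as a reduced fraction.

72/325

Multiply the conditional probabilities at each draw: 18/26 · 8/25 = 144/650 = 72/325.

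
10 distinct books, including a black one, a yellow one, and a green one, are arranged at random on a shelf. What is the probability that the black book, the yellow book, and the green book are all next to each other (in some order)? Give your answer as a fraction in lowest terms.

1/15

There are 10! = 3628800 arrangements.
Treat the three as one block: 8! placements × 3! orders within the block = 40320·6 = 241920.
Probability = 241920/3628800 = 1/15.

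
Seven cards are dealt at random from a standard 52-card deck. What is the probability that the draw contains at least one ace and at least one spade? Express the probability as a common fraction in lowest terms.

There are C(52,7) = 133784560 possible draws.
By inclusion-exclusion on the complements, draws missing all aces or all spades: C(48,7) + C(39,7) − C(36,7) = 73629072 + 15380937 − 8347680 = 80662329.
So draws with at least one of each: 133784560 − 80662329 = 53122231, probability 53122231/133784560.

53122231/133784560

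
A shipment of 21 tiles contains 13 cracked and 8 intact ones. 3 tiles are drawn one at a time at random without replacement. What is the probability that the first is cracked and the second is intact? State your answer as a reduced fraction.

26/105

Multiply the conditional probabilities at each draw: 13/21 · 8/20 = 104/420 = 26/105.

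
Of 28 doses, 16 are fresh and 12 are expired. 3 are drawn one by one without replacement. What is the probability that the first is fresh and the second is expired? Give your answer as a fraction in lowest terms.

Multiply the conditional probabilities at each draw: 16/28 · 12/27 = 192/756 = 16/63.

16/63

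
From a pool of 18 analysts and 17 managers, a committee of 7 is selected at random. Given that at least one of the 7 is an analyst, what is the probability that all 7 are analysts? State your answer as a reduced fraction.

13/2739

Work in counts. Selections with at least one analyst: C(35,7) − C(17,7) = 6724520 − 19448 = 6705072.
Of those, selections where all 7 are analysts: C(18,7) = 31824.
Conditional probability = 31824/6705072 = 13/2739.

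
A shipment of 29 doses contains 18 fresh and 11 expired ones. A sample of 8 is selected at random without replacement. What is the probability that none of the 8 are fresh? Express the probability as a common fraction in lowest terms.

1/26013

There are C(29,8) = 4292145 possible selections.
Selections with no fresh (all expired): C(11,8) = 165.
Probability = 165/4292145 = 1/26013.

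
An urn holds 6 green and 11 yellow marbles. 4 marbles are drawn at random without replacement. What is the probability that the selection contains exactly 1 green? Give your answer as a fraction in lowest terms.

The sample space is all 4-subsets of the 17: C(17,4) = 2380.
Selections with exactly 1 green: choose 1 of the 6 green and 3 of the 11 yellow, C(6,1)·C(11,3) = 6·165 = 990.
Probability = 990/2380 = 99/238.

99/238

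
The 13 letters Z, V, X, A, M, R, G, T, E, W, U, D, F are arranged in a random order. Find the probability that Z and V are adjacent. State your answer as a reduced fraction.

There are 13! = 6227020800 arrangements.
Treat Z and V as a block: 12! arrangements of the blocks × 2 orders within the block = 2·479001600 = 958003200.
Probability = 958003200/6227020800 = 2/13.

2/13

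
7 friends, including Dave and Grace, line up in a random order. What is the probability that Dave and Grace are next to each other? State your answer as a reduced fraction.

There are 7! = 5040 arrangements.
Treat Dave and Grace as a block: 6! arrangements of the blocks × 2 orders within the block = 2·720 = 1440.
Probability = 1440/5040 = 2/7.

2/7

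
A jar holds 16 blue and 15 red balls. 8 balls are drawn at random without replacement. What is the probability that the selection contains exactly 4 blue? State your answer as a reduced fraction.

2548/8091

There are C(31,8) = 7888725 ways to choose 8 from 31.
Selections with exactly 4 blue: choose 4 of the 16 blue and 4 of the 15 red, C(16,4)·C(15,4) = 1820·1365 = 2484300.
Probability = 2484300/7888725 = 2548/8091.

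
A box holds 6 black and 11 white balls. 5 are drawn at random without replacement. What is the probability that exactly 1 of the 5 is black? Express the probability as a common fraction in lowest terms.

There are C(17,5) = 6188 ways to choose 5 from 17.
Selections with exactly 1 black: choose 1 of the 6 black and 4 of the 11 white, C(6,1)·C(11,4) = 6·330 = 1980.
Probability = 1980/6188 = 495/1547.

495/1547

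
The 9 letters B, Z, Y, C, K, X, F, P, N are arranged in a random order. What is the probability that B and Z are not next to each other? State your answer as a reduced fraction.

7/9

There are 9! = 362880 arrangements.
Arrangements with B and Z adjacent: 2·8! = 80640.
So not adjacent: 362880 − 80640 = 282240, probability 282240/362880 = 7/9.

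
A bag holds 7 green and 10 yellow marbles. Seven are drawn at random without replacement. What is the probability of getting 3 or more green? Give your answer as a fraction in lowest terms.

Total selections: C(17,7) = 19448.
Count the complement (fewer than 3 green): C(7,0)·C(10,7) + C(7,1)·C(10,6) + C(7,2)·C(10,5) = 120 + 1470 + 5292 = 6882.
Probability = 1 − 6882/19448 = 12566/19448 = 6283/9724.

6283/9724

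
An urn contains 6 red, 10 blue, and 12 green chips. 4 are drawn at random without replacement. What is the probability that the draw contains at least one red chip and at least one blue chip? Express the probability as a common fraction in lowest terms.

There are C(28,4) = 20475 possible draws.
By inclusion-exclusion on the complements, draws missing all red or all blue: C(22,4) + C(18,4) − C(12,4) = 7315 + 3060 − 495 = 9880.
So draws with at least one of each: 20475 − 9880 = 10595, probability 10595/20475 = 163/315.

163/315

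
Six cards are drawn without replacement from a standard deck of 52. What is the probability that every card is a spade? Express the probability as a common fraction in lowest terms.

33/391510

There are C(52,6) = 20358520 possible 6-card hands.
Hands that are all spades: C(13,6) = 1716.
Probability = 1716/20358520 = 33/391510.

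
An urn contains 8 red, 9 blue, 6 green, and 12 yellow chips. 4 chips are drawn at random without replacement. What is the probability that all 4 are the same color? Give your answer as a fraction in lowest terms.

There are C(35,4) = 52360 ways to draw 4 chips.
All same color: C(8,4) + C(9,4) + C(6,4) + C(12,4) = 70 + 126 + 15 + 495 = 706.
Probability = 706/52360 = 353/26180.

353/26180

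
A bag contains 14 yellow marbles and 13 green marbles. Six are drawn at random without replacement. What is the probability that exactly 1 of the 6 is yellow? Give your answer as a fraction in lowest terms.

7/115

Total number of selections: C(27,6) = 296010.
Selections with exactly 1 yellow: choose 1 of the 14 yellow and 5 of the 13 green, C(14,1)·C(13,5) = 14·1287 = 18018.
Probability = 18018/296010 = 7/115.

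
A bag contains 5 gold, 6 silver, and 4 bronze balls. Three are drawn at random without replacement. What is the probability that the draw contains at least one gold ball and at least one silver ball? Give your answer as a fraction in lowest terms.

51/91

There are C(15,3) = 455 possible draws.
By inclusion-exclusion on the complements, draws missing all gold or all silver: C(10,3) + C(9,3) − C(4,3) = 120 + 84 − 4 = 200.
So draws with at least one of each: 455 − 200 = 255, probability 255/455 = 51/91.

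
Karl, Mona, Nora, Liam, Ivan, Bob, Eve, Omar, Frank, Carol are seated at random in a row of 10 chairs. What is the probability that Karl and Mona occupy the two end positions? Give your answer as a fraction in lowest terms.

There are 10! = 3628800 arrangements.
Place Karl and Mona at the ends in 2 ways, arrange the remaining 8 in 8! = 40320 ways: 2·40320 = 80640.
Probability = 80640/3628800 = 1/45.

1/45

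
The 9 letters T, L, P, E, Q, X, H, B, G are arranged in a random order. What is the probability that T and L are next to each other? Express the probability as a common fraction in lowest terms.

There are 9! = 362880 arrangements.
Treat T and L as a block: 8! arrangements of the blocks × 2 orders within the block = 2·40320 = 80640.
Probability = 80640/362880 = 2/9.

2/9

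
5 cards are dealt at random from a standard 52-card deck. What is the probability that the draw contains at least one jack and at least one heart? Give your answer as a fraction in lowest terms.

229297/866320

There are C(52,5) = 2598960 possible draws.
By inclusion-exclusion on the complements, draws missing all jacks or all hearts: C(48,5) + C(39,5) − C(36,5) = 1712304 + 575757 − 376992 = 1911069.
So draws with at least one of each: 2598960 − 1911069 = 687891, probability 687891/2598960 = 229297/866320.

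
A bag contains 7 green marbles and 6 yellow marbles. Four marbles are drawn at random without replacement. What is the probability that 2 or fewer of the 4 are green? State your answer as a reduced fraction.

There are C(13,4) = 715 ways to choose the 4.
Count the complement (more than 2 green): C(7,3)·C(6,1) + C(7,4)·C(6,0) = 210 + 35 = 245.
Probability = 1 − 245/715 = 470/715 = 94/143.

94/143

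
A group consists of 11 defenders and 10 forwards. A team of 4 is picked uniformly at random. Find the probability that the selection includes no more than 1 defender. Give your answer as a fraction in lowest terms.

34/133

Total selections: C(21,4) = 5985.
Favorable selections (no more than 1 defender): C(11,0)·C(10,4) + C(11,1)·C(10,3) = 210 + 1320 = 1530.
Probability = 1530/5985 = 34/133.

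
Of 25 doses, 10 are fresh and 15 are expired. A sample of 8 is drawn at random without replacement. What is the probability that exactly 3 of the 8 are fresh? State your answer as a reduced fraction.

728/2185

Total number of selections: C(25,8) = 1081575.
Selections with exactly 3 fresh: choose 3 of the 10 fresh and 5 of the 15 expired, C(10,3)·C(15,5) = 120·3003 = 360360.
Probability = 360360/1081575 = 728/2185.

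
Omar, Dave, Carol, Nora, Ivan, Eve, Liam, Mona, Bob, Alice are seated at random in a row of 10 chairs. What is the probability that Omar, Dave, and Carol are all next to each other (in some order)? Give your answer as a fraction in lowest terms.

There are 10! = 3628800 arrangements.
Treat the three as one block: 8! placements × 3! orders within the block = 40320·6 = 241920.
Probability = 241920/3628800 = 1/15.

1/15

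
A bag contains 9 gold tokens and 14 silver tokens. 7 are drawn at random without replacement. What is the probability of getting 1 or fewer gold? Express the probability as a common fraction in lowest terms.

923/7429

Total selections: C(23,7) = 245157.
Favorable selections (1 or fewer gold): C(9,0)·C(14,7) + C(9,1)·C(14,6) = 3432 + 27027 = 30459.
Probability = 30459/245157 = 923/7429.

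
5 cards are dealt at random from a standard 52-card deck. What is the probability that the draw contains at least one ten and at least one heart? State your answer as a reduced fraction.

There are C(52,5) = 2598960 possible draws.
By inclusion-exclusion on the complements, draws missing all tens or all hearts: C(48,5) + C(39,5) − C(36,5) = 1712304 + 575757 − 376992 = 1911069.
So draws with at least one of each: 2598960 − 1911069 = 687891, probability 687891/2598960 = 229297/866320.

229297/866320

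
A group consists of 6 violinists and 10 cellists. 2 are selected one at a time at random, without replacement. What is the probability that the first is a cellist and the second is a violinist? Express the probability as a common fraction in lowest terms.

Multiply the conditional probabilities at each draw: 10/16 · 6/15 = 60/240 = 1/4.

1/4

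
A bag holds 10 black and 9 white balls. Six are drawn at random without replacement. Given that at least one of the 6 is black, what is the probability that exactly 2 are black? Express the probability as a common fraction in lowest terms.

135/644

Work in counts. Selections with at least one black: C(19,6) − C(9,6) = 27132 − 84 = 27048.
Of those, selections where exactly 2 are black: C(10,2)·C(9,4) = 45·126 = 5670.
Conditional probability = 5670/27048 = 135/644.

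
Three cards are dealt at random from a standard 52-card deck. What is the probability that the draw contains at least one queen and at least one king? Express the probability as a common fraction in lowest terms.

188/5525

There are C(52,3) = 22100 possible draws.
By inclusion-exclusion on the complements, draws missing all queens or all kings: C(48,3) + C(48,3) − C(44,3) = 17296 + 17296 − 13244 = 21348.
So draws with at least one of each: 22100 − 21348 = 752, probability 752/22100 = 188/5525.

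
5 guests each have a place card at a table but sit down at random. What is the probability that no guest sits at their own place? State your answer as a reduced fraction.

11/30

There are 5! = 120 seatings.
By inclusion-exclusion, seatings with no fixed points: C(5,0)·5! − C(5,1)·4! + C(5,2)·3! − C(5,3)·2! + C(5,4)·1! − C(5,5)·0! = 44.
Probability = 44/120 = 11/30.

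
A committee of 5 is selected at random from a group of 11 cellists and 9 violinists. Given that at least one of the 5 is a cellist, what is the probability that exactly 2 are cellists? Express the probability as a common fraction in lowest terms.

Work in counts. Selections with at least one cellist: C(20,5) − C(9,5) = 15504 − 126 = 15378.
Of those, selections where exactly 2 are cellists: C(11,2)·C(9,3) = 55·84 = 4620.
Conditional probability = 4620/15378 = 70/233.

70/233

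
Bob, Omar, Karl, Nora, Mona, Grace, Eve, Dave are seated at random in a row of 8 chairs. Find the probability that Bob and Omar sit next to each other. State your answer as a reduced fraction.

There are 8! = 40320 arrangements.
Treat Bob and Omar as a block: 7! arrangements of the blocks × 2 orders within the block = 2·5040 = 10080.
Probability = 10080/40320 = 1/4.

1/4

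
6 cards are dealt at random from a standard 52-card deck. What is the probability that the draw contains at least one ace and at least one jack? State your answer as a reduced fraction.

There are C(52,6) = 20358520 possible draws.
By inclusion-exclusion on the complements, draws missing all aces or all jacks: C(48,6) + C(48,6) − C(44,6) = 12271512 + 12271512 − 7059052 = 17483972.
So draws with at least one of each: 20358520 − 17483972 = 2874548, probability 2874548/20358520 = 718637/5089630.

718637/5089630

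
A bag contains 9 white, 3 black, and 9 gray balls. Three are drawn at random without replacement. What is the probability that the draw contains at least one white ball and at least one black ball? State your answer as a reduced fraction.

There are C(21,3) = 1330 possible draws.
By inclusion-exclusion on the complements, draws missing all white or all black: C(12,3) + C(18,3) − C(9,3) = 220 + 816 − 84 = 952.
So draws with at least one of each: 1330 − 952 = 378, probability 378/1330 = 27/95.

27/95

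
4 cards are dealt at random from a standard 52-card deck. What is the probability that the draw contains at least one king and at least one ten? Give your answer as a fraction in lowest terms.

1332/20825

There are C(52,4) = 270725 possible draws.
By inclusion-exclusion on the complements, draws missing all kings or all tens: C(48,4) + C(48,4) − C(44,4) = 194580 + 194580 − 135751 = 253409.
So draws with at least one of each: 270725 − 253409 = 17316, probability 17316/270725 = 1332/20825.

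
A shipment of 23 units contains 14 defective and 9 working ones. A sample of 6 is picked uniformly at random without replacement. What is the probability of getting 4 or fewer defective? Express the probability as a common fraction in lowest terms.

There are C(23,6) = 100947 ways to choose the 6.
Count the complement (more than 4 defective): C(14,5)·C(9,1) + C(14,6)·C(9,0) = 18018 + 3003 = 21021.
Probability = 1 − 21021/100947 = 79926/100947 = 346/437.

346/437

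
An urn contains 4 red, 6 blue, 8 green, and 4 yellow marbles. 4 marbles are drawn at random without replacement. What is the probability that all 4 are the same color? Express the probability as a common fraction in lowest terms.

87/7315

There are C(22,4) = 7315 ways to draw 4 marbles.
All same color: C(4,4) + C(6,4) + C(8,4) + C(4,4) = 1 + 15 + 70 + 1 = 87.
Probability = 87/7315.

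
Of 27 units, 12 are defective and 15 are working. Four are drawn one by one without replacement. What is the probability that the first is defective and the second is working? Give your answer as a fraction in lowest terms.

10/39

Multiply the conditional probabilities at each draw: 12/27 · 15/26 = 180/702 = 10/39.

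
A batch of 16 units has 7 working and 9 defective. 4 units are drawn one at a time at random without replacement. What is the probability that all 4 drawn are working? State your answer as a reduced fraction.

Multiply the conditional probabilities at each draw: 7/16 · 6/15 · 5/14 · 4/13 = 840/43680 = 1/52.

1/52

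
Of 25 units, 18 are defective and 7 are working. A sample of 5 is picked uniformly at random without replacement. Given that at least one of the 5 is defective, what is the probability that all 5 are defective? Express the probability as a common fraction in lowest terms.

Work in counts. Selections with at least one defective: C(25,5) − C(7,5) = 53130 − 21 = 53109.
Of those, selections where all 5 are defective: C(18,5) = 8568.
Conditional probability = 8568/53109 = 136/843.

136/843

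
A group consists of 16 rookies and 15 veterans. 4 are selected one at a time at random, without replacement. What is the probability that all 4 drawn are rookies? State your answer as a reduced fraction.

52/899

Multiply the conditional probabilities at each draw: 16/31 · 15/30 · 14/29 · 13/28 = 43680/755160 = 52/899.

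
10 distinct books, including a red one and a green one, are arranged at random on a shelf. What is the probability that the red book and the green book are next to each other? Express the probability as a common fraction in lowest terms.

1/5

There are 10! = 3628800 arrangements.
Treat the red book and the green book as a block: 9! arrangements of the blocks × 2 orders within the block = 2·362880 = 725760.
Probability = 725760/3628800 = 1/5.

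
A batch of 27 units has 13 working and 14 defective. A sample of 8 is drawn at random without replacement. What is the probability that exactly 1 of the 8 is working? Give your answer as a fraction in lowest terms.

104/5175

There are C(27,8) = 2220075 ways to choose 8 from 27.
Selections with exactly 1 working: choose 1 of the 13 working and 7 of the 14 defective, C(13,1)·C(14,7) = 13·3432 = 44616.
Probability = 44616/2220075 = 104/5175.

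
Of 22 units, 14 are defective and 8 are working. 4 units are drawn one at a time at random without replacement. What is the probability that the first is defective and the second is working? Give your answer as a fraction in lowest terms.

Multiply the conditional probabilities at each draw: 14/22 · 8/21 = 112/462 = 8/33.

8/33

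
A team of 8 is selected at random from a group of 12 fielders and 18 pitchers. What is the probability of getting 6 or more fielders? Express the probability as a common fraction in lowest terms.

17347/650325

There are C(30,8) = 5852925 ways to choose the 8.
Favorable selections (6 or more fielders): C(12,6)·C(18,2) + C(12,7)·C(18,1) + C(12,8)·C(18,0) = 141372 + 14256 + 495 = 156123.
Probability = 156123/5852925 = 17347/650325.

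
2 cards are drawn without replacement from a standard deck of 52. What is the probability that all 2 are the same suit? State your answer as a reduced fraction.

There are C(52,2) = 1326 possible 2-card hands.
Hands of one suit: 4 suits × C(13,2) = 4·78 = 312.
Probability = 312/1326 = 4/17.

4/17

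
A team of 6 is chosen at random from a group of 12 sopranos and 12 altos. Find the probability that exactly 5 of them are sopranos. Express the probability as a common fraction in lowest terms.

There are C(24,6) = 134596 ways to choose 6 from 24.
Selections with exactly 5 sopranos: choose 5 of the 12 sopranos and 1 of the 12 altos, C(12,5)·C(12,1) = 792·12 = 9504.
Probability = 9504/134596 = 216/3059.

216/3059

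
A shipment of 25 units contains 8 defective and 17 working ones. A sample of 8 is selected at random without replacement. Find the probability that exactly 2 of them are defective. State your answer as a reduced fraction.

346528/1081575

Total number of selections: C(25,8) = 1081575.
Selections with exactly 2 defective: choose 2 of the 8 defective and 6 of the 17 working, C(8,2)·C(17,6) = 28·12376 = 346528.
Probability = 346528/1081575.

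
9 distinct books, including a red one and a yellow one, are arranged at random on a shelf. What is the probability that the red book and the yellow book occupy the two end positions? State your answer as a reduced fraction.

1/36

There are 9! = 362880 arrangements.
Place the red book and the yellow book at the ends in 2 ways, arrange the remaining 7 in 7! = 5040 ways: 2·5040 = 10080.
Probability = 10080/362880 = 1/36.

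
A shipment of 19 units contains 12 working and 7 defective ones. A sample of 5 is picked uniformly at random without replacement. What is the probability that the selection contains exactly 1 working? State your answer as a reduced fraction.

35/969

There are C(19,5) = 11628 ways to choose 5 from 19.
Selections with exactly 1 working: choose 1 of the 12 working and 4 of the 7 defective, C(12,1)·C(7,4) = 12·35 = 420.
Probability = 420/11628 = 35/969.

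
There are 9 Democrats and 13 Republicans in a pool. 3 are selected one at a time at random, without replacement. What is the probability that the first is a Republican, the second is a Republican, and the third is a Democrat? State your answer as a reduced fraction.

117/770

Multiply the conditional probabilities at each draw: 13/22 · 12/21 · 9/20 = 1404/9240 = 117/770.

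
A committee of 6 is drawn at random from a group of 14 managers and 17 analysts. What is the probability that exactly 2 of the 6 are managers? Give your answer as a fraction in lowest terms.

2380/8091

The sample space is all 6-subsets of the 31: C(31,6) = 736281.
Selections with exactly 2 managers: choose 2 of the 14 managers and 4 of the 17 analysts, C(14,2)·C(17,4) = 91·2380 = 216580.
Probability = 216580/736281 = 2380/8091.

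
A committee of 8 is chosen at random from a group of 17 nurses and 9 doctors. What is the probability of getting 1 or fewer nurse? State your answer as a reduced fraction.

27/67925

There are C(26,8) = 1562275 ways to choose the 8.
Favorable selections (1 or fewer nurse): C(17,0)·C(9,8) + C(17,1)·C(9,7) = 9 + 612 = 621.
Probability = 621/1562275 = 27/67925.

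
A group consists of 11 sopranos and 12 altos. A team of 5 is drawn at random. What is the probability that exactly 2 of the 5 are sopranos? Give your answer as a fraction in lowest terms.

The sample space is all 5-subsets of the 23: C(23,5) = 33649.
Selections with exactly 2 sopranos: choose 2 of the 11 sopranos and 3 of the 12 altos, C(11,2)·C(12,3) = 55·220 = 12100.
Probability = 12100/33649 = 1100/3059.

1100/3059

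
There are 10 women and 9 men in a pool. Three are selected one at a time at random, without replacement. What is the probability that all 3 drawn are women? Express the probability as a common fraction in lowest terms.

40/323

Multiply the conditional probabilities at each draw: 10/19 · 9/18 · 8/17 = 720/5814 = 40/323.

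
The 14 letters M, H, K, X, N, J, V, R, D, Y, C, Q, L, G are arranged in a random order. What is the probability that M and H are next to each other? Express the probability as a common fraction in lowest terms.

There are 14! = 87178291200 arrangements.
Treat M and H as a block: 13! arrangements of the blocks × 2 orders within the block = 2·6227020800 = 12454041600.
Probability = 12454041600/87178291200 = 1/7.

1/7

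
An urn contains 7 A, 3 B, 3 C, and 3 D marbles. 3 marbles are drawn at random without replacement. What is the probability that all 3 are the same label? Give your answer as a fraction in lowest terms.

There are C(16,3) = 560 ways to draw 3 marbles.
All same label: C(7,3) + C(3,3) + C(3,3) + C(3,3) = 35 + 1 + 1 + 1 = 38.
Probability = 38/560 = 19/280.

19/280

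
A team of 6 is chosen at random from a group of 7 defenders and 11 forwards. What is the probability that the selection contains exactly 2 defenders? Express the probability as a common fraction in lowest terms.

There are C(18,6) = 18564 ways to choose 6 from 18.
Selections with exactly 2 defenders: choose 2 of the 7 defenders and 4 of the 11 forwards, C(7,2)·C(11,4) = 21·330 = 6930.
Probability = 6930/18564 = 165/442.

165/442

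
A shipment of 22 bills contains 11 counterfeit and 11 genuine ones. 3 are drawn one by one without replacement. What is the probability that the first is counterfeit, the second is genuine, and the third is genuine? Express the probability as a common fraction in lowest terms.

Multiply the conditional probabilities at each draw: 11/22 · 11/21 · 10/20 = 1210/9240 = 11/84.

11/84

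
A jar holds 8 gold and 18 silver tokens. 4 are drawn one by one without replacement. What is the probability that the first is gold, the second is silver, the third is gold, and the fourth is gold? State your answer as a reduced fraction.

126/7475

Multiply the conditional probabilities at each draw: 8/26 · 18/25 · 7/24 · 6/23 = 6048/358800 = 126/7475.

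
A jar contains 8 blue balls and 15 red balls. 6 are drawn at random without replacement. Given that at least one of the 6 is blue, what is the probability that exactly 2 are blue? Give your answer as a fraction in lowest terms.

390/979

Work in counts. Selections with at least one blue: C(23,6) − C(15,6) = 100947 − 5005 = 95942.
Of those, selections where exactly 2 are blue: C(8,2)·C(15,4) = 28·1365 = 38220.
Conditional probability = 38220/95942 = 390/979.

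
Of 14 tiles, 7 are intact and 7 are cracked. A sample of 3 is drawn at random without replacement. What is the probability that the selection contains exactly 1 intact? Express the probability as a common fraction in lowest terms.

The sample space is all 3-subsets of the 14: C(14,3) = 364.
Selections with exactly 1 intact: choose 1 of the 7 intact and 2 of the 7 cracked, C(7,1)·C(7,2) = 7·21 = 147.
Probability = 147/364 = 21/52.

21/52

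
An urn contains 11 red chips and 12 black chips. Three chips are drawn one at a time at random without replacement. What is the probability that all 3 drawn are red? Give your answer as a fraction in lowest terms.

15/161

Multiply the conditional probabilities at each draw: 11/23 · 10/22 · 9/21 = 990/10626 = 15/161.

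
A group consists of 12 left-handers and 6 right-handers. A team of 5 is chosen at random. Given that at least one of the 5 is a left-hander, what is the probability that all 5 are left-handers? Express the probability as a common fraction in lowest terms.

Work in counts. Selections with at least one left-hander: C(18,5) − C(6,5) = 8568 − 6 = 8562.
Of those, selections where all 5 are left-handers: C(12,5) = 792.
Conditional probability = 792/8562 = 132/1427.

132/1427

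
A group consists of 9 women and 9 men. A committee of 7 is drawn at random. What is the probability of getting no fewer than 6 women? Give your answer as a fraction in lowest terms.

11/442

There are C(18,7) = 31824 ways to choose the 7.
Favorable selections (no fewer than 6 women): C(9,6)·C(9,1) + C(9,7)·C(9,0) = 756 + 36 = 792.
Probability = 792/31824 = 11/442.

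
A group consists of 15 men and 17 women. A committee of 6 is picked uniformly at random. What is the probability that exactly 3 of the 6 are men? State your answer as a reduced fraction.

5525/16182

Total number of selections: C(32,6) = 906192.
Selections with exactly 3 men: choose 3 of the 15 men and 3 of the 17 women, C(15,3)·C(17,3) = 455·680 = 309400.
Probability = 309400/906192 = 5525/16182.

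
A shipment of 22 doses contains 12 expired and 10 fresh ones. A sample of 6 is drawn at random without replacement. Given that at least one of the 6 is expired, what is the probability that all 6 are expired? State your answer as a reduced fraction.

Work in counts. Selections with at least one expired: C(22,6) − C(10,6) = 74613 − 210 = 74403.
Of those, selections where all 6 are expired: C(12,6) = 924.
Conditional probability = 924/74403 = 44/3543.

44/3543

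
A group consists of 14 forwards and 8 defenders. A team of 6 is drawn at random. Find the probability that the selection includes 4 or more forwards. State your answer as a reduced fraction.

611/969

There are C(22,6) = 74613 ways to choose the 6.
Favorable selections (4 or more forwards): C(14,4)·C(8,2) + C(14,5)·C(8,1) + C(14,6)·C(8,0) = 28028 + 16016 + 3003 = 47047.
Probability = 47047/74613 = 611/969.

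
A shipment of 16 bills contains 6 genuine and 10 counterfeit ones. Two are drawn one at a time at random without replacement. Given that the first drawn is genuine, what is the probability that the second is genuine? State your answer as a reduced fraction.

After removing one genuine, 15 remain: 5 genuine and 10 counterfeit.
So the probability the next is genuine is 5/15 = 1/3.

1/3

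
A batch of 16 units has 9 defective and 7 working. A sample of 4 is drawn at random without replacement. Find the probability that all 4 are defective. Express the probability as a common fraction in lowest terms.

There are C(16,4) = 1820 possible selections.
Selections with all defective: C(9,4) = 126.
Probability = 126/1820 = 9/130.

9/130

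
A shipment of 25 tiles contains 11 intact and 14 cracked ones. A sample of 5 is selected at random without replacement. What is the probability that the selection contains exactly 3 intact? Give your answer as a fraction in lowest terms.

13/46

The sample space is all 5-subsets of the 25: C(25,5) = 53130.
Selections with exactly 3 intact: choose 3 of the 11 intact and 2 of the 14 cracked, C(11,3)·C(14,2) = 165·91 = 15015.
Probability = 15015/53130 = 13/46.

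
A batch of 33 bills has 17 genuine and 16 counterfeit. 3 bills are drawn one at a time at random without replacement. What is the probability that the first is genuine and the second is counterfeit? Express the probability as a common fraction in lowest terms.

17/66

Multiply the conditional probabilities at each draw: 17/33 · 16/32 = 272/1056 = 17/66.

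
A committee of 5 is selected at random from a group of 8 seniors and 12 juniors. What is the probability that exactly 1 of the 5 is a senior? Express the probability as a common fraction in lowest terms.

165/646

There are C(20,5) = 15504 ways to choose 5 from 20.
Selections with exactly 1 senior: choose 1 of the 8 seniors and 4 of the 12 juniors, C(8,1)·C(12,4) = 8·495 = 3960.
Probability = 3960/15504 = 165/646.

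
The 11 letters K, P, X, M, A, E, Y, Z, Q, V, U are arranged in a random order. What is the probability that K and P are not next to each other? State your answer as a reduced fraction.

There are 11! = 39916800 arrangements.
Arrangements with K and P adjacent: 2·10! = 7257600.
So not adjacent: 39916800 − 7257600 = 32659200, probability 32659200/39916800 = 9/11.

9/11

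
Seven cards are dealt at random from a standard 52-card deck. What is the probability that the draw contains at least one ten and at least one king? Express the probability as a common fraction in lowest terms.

There are C(52,7) = 133784560 possible draws.
By inclusion-exclusion on the complements, draws missing all tens or all kings: C(48,7) + C(48,7) − C(44,7) = 73629072 + 73629072 − 38320568 = 108937576.
So draws with at least one of each: 133784560 − 108937576 = 24846984, probability 24846984/133784560 = 3105873/16723070.

3105873/16723070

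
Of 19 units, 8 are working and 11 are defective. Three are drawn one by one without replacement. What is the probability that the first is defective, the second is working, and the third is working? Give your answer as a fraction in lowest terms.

Multiply the conditional probabilities at each draw: 11/19 · 8/18 · 7/17 = 616/5814 = 308/2907.

308/2907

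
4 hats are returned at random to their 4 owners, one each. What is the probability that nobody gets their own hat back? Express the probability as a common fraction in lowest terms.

3/8

There are 4! = 24 assignments.
By inclusion-exclusion, assignments with no fixed points: C(4,0)·4! − C(4,1)·3! + C(4,2)·2! − C(4,3)·1! + C(4,4)·0! = 9.
Probability = 9/24 = 3/8.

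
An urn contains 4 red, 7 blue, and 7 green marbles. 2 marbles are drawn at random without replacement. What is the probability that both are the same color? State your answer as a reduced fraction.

There are C(18,2) = 153 ways to draw 2 marbles.
All same color: C(4,2) + C(7,2) + C(7,2) = 6 + 21 + 21 = 48.
Probability = 48/153 = 16/51.

16/51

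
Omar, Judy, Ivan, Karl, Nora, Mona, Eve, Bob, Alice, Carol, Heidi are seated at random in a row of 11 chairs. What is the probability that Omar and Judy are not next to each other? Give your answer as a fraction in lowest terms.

There are 11! = 39916800 arrangements.
Arrangements with Omar and Judy adjacent: 2·10! = 7257600.
So not adjacent: 39916800 − 7257600 = 32659200, probability 32659200/39916800 = 9/11.

9/11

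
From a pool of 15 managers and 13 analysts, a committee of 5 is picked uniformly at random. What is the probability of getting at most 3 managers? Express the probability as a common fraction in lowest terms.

71/90

Total selections: C(28,5) = 98280.
Count the complement (more than 3 managers): C(15,4)·C(13,1) + C(15,5)·C(13,0) = 17745 + 3003 = 20748.
Probability = 1 − 20748/98280 = 77532/98280 = 71/90.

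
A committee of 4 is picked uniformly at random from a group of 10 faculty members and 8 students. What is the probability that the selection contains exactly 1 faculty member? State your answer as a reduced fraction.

28/153

The sample space is all 4-subsets of the 18: C(18,4) = 3060.
Selections with exactly 1 faculty member: choose 1 of the 10 faculty members and 3 of the 8 students, C(10,1)·C(8,3) = 10·56 = 560.
Probability = 560/3060 = 28/153.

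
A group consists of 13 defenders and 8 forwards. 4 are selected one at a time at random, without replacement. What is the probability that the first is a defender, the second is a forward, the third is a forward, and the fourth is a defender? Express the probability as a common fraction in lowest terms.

52/855

Multiply the conditional probabilities at each draw: 13/21 · 8/20 · 7/19 · 12/18 = 8736/143640 = 52/855.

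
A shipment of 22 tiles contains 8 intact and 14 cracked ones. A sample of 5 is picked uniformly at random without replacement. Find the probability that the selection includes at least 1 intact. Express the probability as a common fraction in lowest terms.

158/171

Total selections: C(22,5) = 26334.
Favorable selections (at least 1 intact): C(8,1)·C(14,4) + C(8,2)·C(14,3) + C(8,3)·C(14,2) + C(8,4)·C(14,1) + C(8,5)·C(14,0) = 8008 + 10192 + 5096 + 980 + 56 = 24332.
Probability = 24332/26334 = 158/171.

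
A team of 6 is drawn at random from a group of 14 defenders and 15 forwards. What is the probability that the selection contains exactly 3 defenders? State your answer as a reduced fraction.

There are C(29,6) = 475020 ways to choose 6 from 29.
Selections with exactly 3 defenders: choose 3 of the 14 defenders and 3 of the 15 forwards, C(14,3)·C(15,3) = 364·455 = 165620.
Probability = 165620/475020 = 91/261.

91/261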